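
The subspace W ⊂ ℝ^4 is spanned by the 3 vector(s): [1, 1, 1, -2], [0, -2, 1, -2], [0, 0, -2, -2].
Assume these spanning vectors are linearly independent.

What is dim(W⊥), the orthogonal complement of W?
dim(W⊥) = 1

For any subspace W of ℝ^n, dim(W) + dim(W⊥) = n (the whole-space dimension).
Here the given 3 vectors are linearly independent, so dim(W) = 3.
Thus dim(W⊥) = n - dim(W) = 4 - 3 = 1.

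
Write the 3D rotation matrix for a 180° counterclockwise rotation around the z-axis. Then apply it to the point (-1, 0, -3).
R = [[-1, 0, 0], [0, -1, 0], [0, 0, 1]]; R·(-1, 0, -3) = (1, 0, -3)

Rotation matrix for 180° around z-axis:
cos(180°) = -1, sin(180°) = 0
R = [[-1, 0, 0], [0, -1, 0], [0, 0, 1]]
Apply to (-1, 0, -3): R·[-1, 0, -3]ᵀ = (1, 0, -3)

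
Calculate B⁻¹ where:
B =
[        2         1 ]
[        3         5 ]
det(B) = 7
B⁻¹ =
[      5/7      -1/7 ]
[     -3/7       2/7 ]

For a 2×2 matrix B = [[a, b], [c, d]] with det(B) ≠ 0, B⁻¹ = (1/det(B)) * [[d, -b], [-c, a]].
det(B) = (2)*(5) - (1)*(3) = 10 - 3 = 7.
B⁻¹ = (1/7) * [[5, -1], [-3, 2]].
Dividing each entry by 7 and reducing:
B⁻¹ =
[      5/7      -1/7 ]
[     -3/7       2/7 ]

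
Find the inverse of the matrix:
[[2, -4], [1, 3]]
[[3/10, 2/5], [-1/10, 1/5]]

For [[a,b],[c,d]], inverse = (1/det)·[[d,-b],[-c,a]]
det = 2·3 - -4·1 = 10
Inverse = (1/10)·[[3, 4], [-1, 2]]
        = [[3/10, 2/5], [-1/10, 1/5]]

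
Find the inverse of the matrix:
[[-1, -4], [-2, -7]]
[[7, -4], [-2, 1]]

For [[a,b],[c,d]], inverse = (1/det)·[[d,-b],[-c,a]]
det = -1·-7 - -4·-2 = -1
Inverse = (1/-1)·[[-7, 4], [2, -1]]
        = [[7, -4], [-2, 1]]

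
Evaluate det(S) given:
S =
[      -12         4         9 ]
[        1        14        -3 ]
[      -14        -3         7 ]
det(S) = 809

Expand along row 0 (cofactor expansion): det(S) = a*(e*i - f*h) - b*(d*i - f*g) + c*(d*h - e*g), where the 3×3 is [[a, b, c], [d, e, f], [g, h, i]].
Minor M_00 = (14)*(7) - (-3)*(-3) = 98 - 9 = 89.
Minor M_01 = (1)*(7) - (-3)*(-14) = 7 - 42 = -35.
Minor M_02 = (1)*(-3) - (14)*(-14) = -3 + 196 = 193.
det(S) = (-12)*(89) - (4)*(-35) + (9)*(193) = -1068 + 140 + 1737 = 809.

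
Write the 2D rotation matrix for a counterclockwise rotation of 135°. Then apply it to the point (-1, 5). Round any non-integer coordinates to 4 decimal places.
R = [[-√2/2, -√2/2], [√2/2, -√2/2]]; R·(-1, 5) = (-2.8284, -4.2426)

Rotation matrix formula: R(θ) = [[cos θ, -sin θ], [sin θ, cos θ]]
For θ = 135°:
cos(135°) = -√2/2
sin(135°) = √2/2
R = [[-√2/2, -√2/2], [√2/2, -√2/2]]
Apply to (-1, 5): [-√2/2·-1 + (-√2/2)·5, √2/2·-1 + -√2/2·5] = (-2.8284, -4.2426)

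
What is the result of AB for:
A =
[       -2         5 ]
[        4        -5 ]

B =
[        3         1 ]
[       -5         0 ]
AB =
[      -31        -2 ]
[       37         4 ]

Matrix multiplication: (AB)[i][j] = sum over k of A[i][k] * B[k][j].
  (AB)[0][0] = (-2)*(3) + (5)*(-5) = -31
  (AB)[0][1] = (-2)*(1) + (5)*(0) = -2
  (AB)[1][0] = (4)*(3) + (-5)*(-5) = 37
  (AB)[1][1] = (4)*(1) + (-5)*(0) = 4
AB =
[      -31        -2 ]
[       37         4 ]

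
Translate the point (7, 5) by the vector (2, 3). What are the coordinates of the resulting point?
(9, 8)

Translation by (2, 3):
x' = 7 + 2 = 9
y' = 5 + 3 = 8
Homogeneous matrix: [[1, 0, 2], [0, 1, 3], [0, 0, 1]]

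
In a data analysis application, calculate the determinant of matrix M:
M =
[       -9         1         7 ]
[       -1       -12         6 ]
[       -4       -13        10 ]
det(M) = 119

Expand along row 0 (cofactor expansion): det(M) = a*(e*i - f*h) - b*(d*i - f*g) + c*(d*h - e*g), where the 3×3 is [[a, b, c], [d, e, f], [g, h, i]].
Minor M_00 = (-12)*(10) - (6)*(-13) = -120 + 78 = -42.
Minor M_01 = (-1)*(10) - (6)*(-4) = -10 + 24 = 14.
Minor M_02 = (-1)*(-13) - (-12)*(-4) = 13 - 48 = -35.
det(M) = (-9)*(-42) - (1)*(14) + (7)*(-35) = 378 - 14 - 245 = 119.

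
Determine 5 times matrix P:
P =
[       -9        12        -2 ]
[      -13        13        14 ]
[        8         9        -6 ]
5P =
[      -45        60       -10 ]
[      -65        65        70 ]
[       40        45       -30 ]

Scalar multiplication is elementwise: (5P)[i][j] = 5 * P[i][j].
  (5P)[0][0] = 5 * (-9) = -45
  (5P)[0][1] = 5 * (12) = 60
  (5P)[0][2] = 5 * (-2) = -10
  (5P)[1][0] = 5 * (-13) = -65
  (5P)[1][1] = 5 * (13) = 65
  (5P)[1][2] = 5 * (14) = 70
  (5P)[2][0] = 5 * (8) = 40
  (5P)[2][1] = 5 * (9) = 45
  (5P)[2][2] = 5 * (-6) = -30
5P =
[      -45        60       -10 ]
[      -65        65        70 ]
[       40        45       -30 ]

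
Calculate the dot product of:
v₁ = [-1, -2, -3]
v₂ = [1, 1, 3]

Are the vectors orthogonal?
-12, No

The dot product is the sum of products of corresponding components.
v₁·v₂ = (-1)*(1) + (-2)*(1) + (-3)*(3) = -1 - 2 - 9 = -12.
Two vectors are orthogonal iff their dot product is 0; here the dot product is -12, so the vectors are not orthogonal.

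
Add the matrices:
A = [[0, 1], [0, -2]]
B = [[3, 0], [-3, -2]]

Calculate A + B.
[[3, 1], [-3, -4]]

Add corresponding elements:
(0)+(3)=3
(1)+(0)=1
(0)+(-3)=-3
(-2)+(-2)=-4
A + B = [[3, 1], [-3, -4]]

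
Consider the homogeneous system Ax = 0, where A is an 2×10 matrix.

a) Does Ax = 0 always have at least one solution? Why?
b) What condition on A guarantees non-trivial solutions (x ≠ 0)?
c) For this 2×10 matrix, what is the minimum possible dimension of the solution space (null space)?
a) Yes, x = 0 is always a solution. b) When A has linearly dependent columns (rank < n). c) Minimum nullity = 8.

a) x = 0 satisfies A·0 = 0, so the zero vector is always a solution.
b) Non-trivial solutions exist iff the columns of A are linearly dependent, equivalently rank(A) < n (the number of columns).
c) By rank-nullity, rank(A) + nullity(A) = n = 10. Since A has only 2 rows, rank(A) ≤ 2, so nullity(A) ≥ 10 - 2 = 8.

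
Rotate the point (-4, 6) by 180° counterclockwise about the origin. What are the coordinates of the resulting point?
(4, -6)

Rotation matrix R(θ) = [[cos θ, -sin θ], [sin θ, cos θ]]; for θ = 180°:
R = [[-1, 0], [0, -1]]
Result: R × [-4, 6]ᵀ = [-1·-4 + (0)·6, 0·-4 + (-1)·6]ᵀ = (4, -6)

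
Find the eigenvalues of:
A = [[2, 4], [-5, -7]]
λ = -3, -2

Solve det(A - λI) = 0. For a 2×2 matrix this is λ² - (trace)λ + det = 0.
trace(A) = 2 - 7 = -5.
det(A) = (2)*(-7) - (4)*(-5) = -14 + 20 = 6.
Characteristic equation: λ² - (-5)λ + (6) = 0.
Discriminant: (-5)² - 4*(6) = 25 - 24 = 1.
Roots: λ = (-5 ± √1) / 2 = -3, -2.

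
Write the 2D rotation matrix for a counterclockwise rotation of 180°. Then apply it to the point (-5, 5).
R = [[-1, 0], [0, -1]]; R·(-5, 5) = (5, -5)

Rotation matrix formula: R(θ) = [[cos θ, -sin θ], [sin θ, cos θ]]
For θ = 180°:
cos(180°) = -1
sin(180°) = 0
R = [[-1, 0], [0, -1]]
Apply to (-5, 5): [-1·-5 + (0)·5, 0·-5 + -1·5] = (5, -5)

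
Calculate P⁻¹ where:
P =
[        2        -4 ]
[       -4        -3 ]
det(P) = -22
P⁻¹ =
[     3/22     -2/11 ]
[    -2/11     -1/11 ]

For a 2×2 matrix P = [[a, b], [c, d]] with det(P) ≠ 0, P⁻¹ = (1/det(P)) * [[d, -b], [-c, a]].
det(P) = (2)*(-3) - (-4)*(-4) = -6 - 16 = -22.
P⁻¹ = (1/-22) * [[-3, 4], [4, 2]].
Dividing each entry by -22 and reducing:
P⁻¹ =
[     3/22     -2/11 ]
[    -2/11     -1/11 ]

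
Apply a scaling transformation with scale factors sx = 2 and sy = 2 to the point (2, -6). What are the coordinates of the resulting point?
(4, -12)

Scaling matrix:
[[2, 0], [0, 2]]
Result: (2 × 2, -6 × 2) = (4, -12)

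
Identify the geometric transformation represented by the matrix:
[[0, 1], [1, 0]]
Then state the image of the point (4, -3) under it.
reflection across the line y = x; image of (4, -3) is (-3, 4)

This is a symmetric orthogonal matrix with determinant -1, which characterizes a reflection in ℝ².
The matrix [[0, 1], [1, 0]] represents: reflection across the line y = x.
Applying it to (4, -3): [0·4 + 1·-3, 1·4 + 0·-3] = (-3, 4).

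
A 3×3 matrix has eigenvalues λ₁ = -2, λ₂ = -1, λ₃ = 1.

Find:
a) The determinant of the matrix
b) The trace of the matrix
det = 2, trace = -2

Two standard eigenvalue identities:
- det(A) equals the product of the eigenvalues (counted with multiplicity).
- trace(A) equals the sum of the eigenvalues.
det(A) = (-2)*(-1)*(1) = 2.
trace(A) = -2 - 1 + 1 = -2.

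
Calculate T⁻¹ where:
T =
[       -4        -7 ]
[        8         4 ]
det(T) = 40
T⁻¹ =
[     1/10      7/40 ]
[     -1/5     -1/10 ]

For a 2×2 matrix T = [[a, b], [c, d]] with det(T) ≠ 0, T⁻¹ = (1/det(T)) * [[d, -b], [-c, a]].
det(T) = (-4)*(4) - (-7)*(8) = -16 + 56 = 40.
T⁻¹ = (1/40) * [[4, 7], [-8, -4]].
Dividing each entry by 40 and reducing:
T⁻¹ =
[     1/10      7/40 ]
[     -1/5     -1/10 ]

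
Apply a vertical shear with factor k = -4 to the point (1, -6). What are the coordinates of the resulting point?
(1, -10)

Shear matrix for vertical shear with factor k = -4:
[[1, 0], [-4, 1]]
Result: (1, -6) → (1, -10)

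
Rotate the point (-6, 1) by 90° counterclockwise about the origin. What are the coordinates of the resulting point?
(-1, -6)

Rotation matrix R(θ) = [[cos θ, -sin θ], [sin θ, cos θ]]; for θ = 90°:
R = [[0, -1], [1, 0]]
Result: R × [-6, 1]ᵀ = [0·-6 + (-1)·1, 1·-6 + (0)·1]ᵀ = (-1, -6)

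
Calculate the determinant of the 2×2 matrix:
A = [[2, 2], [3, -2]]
-10

For A = [[a, b], [c, d]], det(A) = a*d - b*c.
det(A) = (2)*(-2) - (2)*(3) = -4 - 6 = -10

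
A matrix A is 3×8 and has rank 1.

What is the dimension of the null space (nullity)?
7

The rank-nullity theorem for an m×n matrix states:
rank(A) + nullity(A) = n (the number of columns).
Here n = 8 and rank(A) = 1, so nullity(A) = 8 - 1 = 7.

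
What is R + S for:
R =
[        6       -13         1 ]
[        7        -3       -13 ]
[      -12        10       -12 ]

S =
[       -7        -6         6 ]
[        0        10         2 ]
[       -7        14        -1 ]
R + S =
[       -1       -19         7 ]
[        7         7       -11 ]
[      -19        24       -13 ]

Matrix addition is elementwise: (R+S)[i][j] = R[i][j] + S[i][j].
  (R+S)[0][0] = (6) + (-7) = -1
  (R+S)[0][1] = (-13) + (-6) = -19
  (R+S)[0][2] = (1) + (6) = 7
  (R+S)[1][0] = (7) + (0) = 7
  (R+S)[1][1] = (-3) + (10) = 7
  (R+S)[1][2] = (-13) + (2) = -11
  (R+S)[2][0] = (-12) + (-7) = -19
  (R+S)[2][1] = (10) + (14) = 24
  (R+S)[2][2] = (-12) + (-1) = -13
R + S =
[       -1       -19         7 ]
[        7         7       -11 ]
[      -19        24       -13 ]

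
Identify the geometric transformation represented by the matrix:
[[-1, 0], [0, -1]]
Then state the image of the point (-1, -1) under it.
rotation by 180° (or reflection through origin); image of (-1, -1) is (1, 1)

This matches the form [[cos θ, -sin θ], [sin θ, cos θ]] of a rotation matrix; reading off cos θ and sin θ gives the angle.
The matrix [[-1, 0], [0, -1]] represents: rotation by 180° (or reflection through origin).
Applying it to (-1, -1): [-1·-1 + 0·-1, 0·-1 + -1·-1] = (1, 1).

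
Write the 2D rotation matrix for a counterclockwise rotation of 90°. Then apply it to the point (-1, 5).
R = [[0, -1], [1, 0]]; R·(-1, 5) = (-5, -1)

Rotation matrix formula: R(θ) = [[cos θ, -sin θ], [sin θ, cos θ]]
For θ = 90°:
cos(90°) = 0
sin(90°) = 1
R = [[0, -1], [1, 0]]
Apply to (-1, 5): [0·-1 + (-1)·5, 1·-1 + 0·5] = (-5, -1)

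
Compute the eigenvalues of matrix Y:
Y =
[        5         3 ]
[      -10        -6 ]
λ = -1, 0

Solve det(Y - λI) = 0. For a 2×2 matrix the characteristic equation is λ² - (trace)λ + det = 0.
trace(Y) = a + d = 5 - 6 = -1.
det(Y) = a*d - b*c = (5)*(-6) - (3)*(-10) = -30 + 30 = 0.
Characteristic equation: λ² - (-1)λ + (0) = 0.
Discriminant = (-1)² - 4*(0) = 1 - 0 = 1.
λ = (-1 ± √1) / 2 = (-1 ± 1) / 2 = -1, 0.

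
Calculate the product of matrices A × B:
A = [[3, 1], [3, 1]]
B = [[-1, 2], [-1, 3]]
[[-4, 9], [-4, 9]]

Matrix multiplication:
C[0][0] = 3×-1 + 1×-1 = -4
C[0][1] = 3×2 + 1×3 = 9
C[1][0] = 3×-1 + 1×-1 = -4
C[1][1] = 3×2 + 1×3 = 9
Result: [[-4, 9], [-4, 9]]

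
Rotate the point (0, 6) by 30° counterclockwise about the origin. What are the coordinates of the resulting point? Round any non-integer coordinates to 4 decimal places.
(-3.0000, 5.1962)

Rotation matrix R(θ) = [[cos θ, -sin θ], [sin θ, cos θ]]; for θ = 30°:
R = [[√3/2, -1/2], [1/2, √3/2]]
Result: R × [0, 6]ᵀ = [√3/2·0 + (-1/2)·6, 1/2·0 + (√3/2)·6]ᵀ = (-3.0000, 5.1962)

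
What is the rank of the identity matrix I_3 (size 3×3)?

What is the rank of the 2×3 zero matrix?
rank(I_3) = 3, rank(0) = 0

The identity I_3 has 3 columns that are the standard basis vectors e_1, …, e_3. These are linearly independent, so all 3 columns are pivots and rank(I_3) = 3.
The 2×3 zero matrix has every entry zero, so every row is the zero row and there are no pivots; rank(0) = 0.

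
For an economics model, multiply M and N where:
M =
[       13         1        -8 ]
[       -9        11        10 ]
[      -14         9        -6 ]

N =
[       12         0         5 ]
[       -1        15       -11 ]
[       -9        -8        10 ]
MN =
[      227        79       -26 ]
[     -209        85       -66 ]
[     -123       183      -229 ]

Matrix multiplication: (MN)[i][j] = sum over k of M[i][k] * N[k][j].
  (MN)[0][0] = (13)*(12) + (1)*(-1) + (-8)*(-9) = 227
  (MN)[0][1] = (13)*(0) + (1)*(15) + (-8)*(-8) = 79
  (MN)[0][2] = (13)*(5) + (1)*(-11) + (-8)*(10) = -26
  (MN)[1][0] = (-9)*(12) + (11)*(-1) + (10)*(-9) = -209
  (MN)[1][1] = (-9)*(0) + (11)*(15) + (10)*(-8) = 85
  (MN)[1][2] = (-9)*(5) + (11)*(-11) + (10)*(10) = -66
  (MN)[2][0] = (-14)*(12) + (9)*(-1) + (-6)*(-9) = -123
  (MN)[2][1] = (-14)*(0) + (9)*(15) + (-6)*(-8) = 183
  (MN)[2][2] = (-14)*(5) + (9)*(-11) + (-6)*(10) = -229
MN =
[      227        79       -26 ]
[     -209        85       -66 ]
[     -123       183      -229 ]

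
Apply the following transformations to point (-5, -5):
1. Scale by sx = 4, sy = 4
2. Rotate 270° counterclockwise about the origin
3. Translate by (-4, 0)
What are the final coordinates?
(-24, 20)

Step 1: Scale → (-20, -20)
Step 2: Rotate 270° → (-20, 20)
Step 3: Translate → (-24, 20)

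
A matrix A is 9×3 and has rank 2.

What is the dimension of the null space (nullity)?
1

The rank-nullity theorem for an m×n matrix states:
rank(A) + nullity(A) = n (the number of columns).
Here n = 3 and rank(A) = 2, so nullity(A) = 3 - 2 = 1.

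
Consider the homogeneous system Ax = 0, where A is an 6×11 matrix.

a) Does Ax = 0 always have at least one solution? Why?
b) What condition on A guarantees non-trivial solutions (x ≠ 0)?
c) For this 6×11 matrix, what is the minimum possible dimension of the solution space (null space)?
a) Yes, x = 0 is always a solution. b) When A has linearly dependent columns (rank < n). c) Minimum nullity = 5.

a) x = 0 satisfies A·0 = 0, so the zero vector is always a solution.
b) Non-trivial solutions exist iff the columns of A are linearly dependent, equivalently rank(A) < n (the number of columns).
c) By rank-nullity, rank(A) + nullity(A) = n = 11. Since A has only 6 rows, rank(A) ≤ 6, so nullity(A) ≥ 11 - 6 = 5.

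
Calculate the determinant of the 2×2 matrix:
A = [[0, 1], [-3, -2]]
3

For A = [[a, b], [c, d]], det(A) = a*d - b*c.
det(A) = (0)*(-2) - (1)*(-3) = 0 - -3 = 3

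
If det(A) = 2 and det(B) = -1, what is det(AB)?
-2

Use the multiplicative property of determinants: det(AB) = det(A)*det(B).
det(AB) = (2)*(-1) = -2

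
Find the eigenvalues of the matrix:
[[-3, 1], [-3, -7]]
λ = -6 and λ = -4

Characteristic equation: det(A - λI) = 0
λ² - (trace)λ + (det) = 0
λ² - (-10)λ + (24) = 0
λ² + 10λ + 24 = 0
Solving: λ = -6, -4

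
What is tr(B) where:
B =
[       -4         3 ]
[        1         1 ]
tr(B) = -4 + 1 = -3

The trace of a square matrix is the sum of its diagonal entries.
Diagonal entries of B: B[0][0] = -4, B[1][1] = 1.
tr(B) = -4 + 1 = -3.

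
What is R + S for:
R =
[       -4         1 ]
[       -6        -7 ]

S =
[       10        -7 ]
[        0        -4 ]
R + S =
[        6        -6 ]
[       -6       -11 ]

Matrix addition is elementwise: (R+S)[i][j] = R[i][j] + S[i][j].
  (R+S)[0][0] = (-4) + (10) = 6
  (R+S)[0][1] = (1) + (-7) = -6
  (R+S)[1][0] = (-6) + (0) = -6
  (R+S)[1][1] = (-7) + (-4) = -11
R + S =
[        6        -6 ]
[       -6       -11 ]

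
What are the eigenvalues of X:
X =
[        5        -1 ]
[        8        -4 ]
λ = -3, 4

Solve det(X - λI) = 0. For a 2×2 matrix the characteristic equation is λ² - (trace)λ + det = 0.
trace(X) = a + d = 5 - 4 = 1.
det(X) = a*d - b*c = (5)*(-4) - (-1)*(8) = -20 + 8 = -12.
Characteristic equation: λ² - (1)λ + (-12) = 0.
Discriminant = (1)² - 4*(-12) = 1 + 48 = 49.
λ = (1 ± √49) / 2 = (1 ± 7) / 2 = -3, 4.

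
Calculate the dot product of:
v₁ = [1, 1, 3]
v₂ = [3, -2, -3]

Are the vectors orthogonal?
-8, No

The dot product is the sum of products of corresponding components.
v₁·v₂ = (1)*(3) + (1)*(-2) + (3)*(-3) = 3 - 2 - 9 = -8.
Two vectors are orthogonal iff their dot product is 0; here the dot product is -8, so the vectors are not orthogonal.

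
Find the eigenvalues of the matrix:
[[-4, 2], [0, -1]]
λ = -4 and λ = -1

Characteristic equation: det(A - λI) = 0
λ² - (trace)λ + (det) = 0
λ² - (-5)λ + (4) = 0
λ² + 5λ + 4 = 0
Solving: λ = -4, -1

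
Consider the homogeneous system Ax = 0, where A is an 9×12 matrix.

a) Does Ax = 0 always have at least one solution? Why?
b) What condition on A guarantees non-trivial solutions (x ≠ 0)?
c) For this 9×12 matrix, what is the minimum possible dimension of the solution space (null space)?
a) Yes, x = 0 is always a solution. b) When A has linearly dependent columns (rank < n). c) Minimum nullity = 3.

a) x = 0 satisfies A·0 = 0, so the zero vector is always a solution.
b) Non-trivial solutions exist iff the columns of A are linearly dependent, equivalently rank(A) < n (the number of columns).
c) By rank-nullity, rank(A) + nullity(A) = n = 12. Since A has only 9 rows, rank(A) ≤ 9, so nullity(A) ≥ 12 - 9 = 3.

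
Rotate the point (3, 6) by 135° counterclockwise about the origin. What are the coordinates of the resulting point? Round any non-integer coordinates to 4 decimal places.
(-6.3640, -2.1213)

Rotation matrix R(θ) = [[cos θ, -sin θ], [sin θ, cos θ]]; for θ = 135°:
R = [[-√2/2, -√2/2], [√2/2, -√2/2]]
Result: R × [3, 6]ᵀ = [-√2/2·3 + (-√2/2)·6, √2/2·3 + (-√2/2)·6]ᵀ = (-6.3640, -2.1213)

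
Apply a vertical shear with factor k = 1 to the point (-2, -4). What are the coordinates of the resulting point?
(-2, -6)

Shear matrix for vertical shear with factor k = 1:
[[1, 0], [1, 1]]
Result: (-2, -4) → (-2, -6)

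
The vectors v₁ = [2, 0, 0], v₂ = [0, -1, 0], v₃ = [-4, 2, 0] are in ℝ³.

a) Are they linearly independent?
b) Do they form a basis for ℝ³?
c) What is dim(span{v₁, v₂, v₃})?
Not independent, not a basis, dim(span) = 2

Check whether v₃ can be written as a linear combination of v₁ and v₂.
v₃ = (-2)·v₁ + (-2)·v₂ = [-4, 2, 0], so the three vectors are linearly dependent.
Thus they do not form a basis for ℝ³, and dim(span{v₁, v₂, v₃}) = 2 (spanned by v₁ and v₂).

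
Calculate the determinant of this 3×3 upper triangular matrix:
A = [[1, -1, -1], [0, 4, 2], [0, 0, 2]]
8

The determinant of a triangular matrix is the product of its diagonal entries (the off-diagonal entries above the diagonal do not affect it).
det(A) = (1) * (4) * (2) = 8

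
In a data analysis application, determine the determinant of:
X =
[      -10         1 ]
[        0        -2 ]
det(X) = 20

For a 2×2 matrix [[a, b], [c, d]], det = a*d - b*c.
det(X) = (-10)*(-2) - (1)*(0) = 20 - 0 = 20.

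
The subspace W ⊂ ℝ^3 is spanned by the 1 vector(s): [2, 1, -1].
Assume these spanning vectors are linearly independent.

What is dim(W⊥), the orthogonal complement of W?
dim(W⊥) = 2

For any subspace W of ℝ^n, dim(W) + dim(W⊥) = n (the whole-space dimension).
Here the given 1 vectors are linearly independent, so dim(W) = 1.
Thus dim(W⊥) = n - dim(W) = 3 - 1 = 2.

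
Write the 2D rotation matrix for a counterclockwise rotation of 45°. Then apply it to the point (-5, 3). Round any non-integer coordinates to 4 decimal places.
R = [[√2/2, -√2/2], [√2/2, √2/2]]; R·(-5, 3) = (-5.6569, -1.4142)

Rotation matrix formula: R(θ) = [[cos θ, -sin θ], [sin θ, cos θ]]
For θ = 45°:
cos(45°) = √2/2
sin(45°) = √2/2
R = [[√2/2, -√2/2], [√2/2, √2/2]]
Apply to (-5, 3): [√2/2·-5 + (-√2/2)·3, √2/2·-5 + √2/2·3] = (-5.6569, -1.4142)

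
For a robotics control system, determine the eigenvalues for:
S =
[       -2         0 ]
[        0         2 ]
λ = -2, 2

Solve det(S - λI) = 0. For a 2×2 matrix the characteristic equation is λ² - (trace)λ + det = 0.
trace(S) = a + d = -2 + 2 = 0.
det(S) = a*d - b*c = (-2)*(2) - (0)*(0) = -4 - 0 = -4.
Characteristic equation: λ² - (0)λ + (-4) = 0.
Discriminant = (0)² - 4*(-4) = 0 + 16 = 16.
λ = (0 ± √16) / 2 = (0 ± 4) / 2 = -2, 2.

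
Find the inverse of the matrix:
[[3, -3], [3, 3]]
[[1/6, 1/6], [-1/6, 1/6]]

For [[a,b],[c,d]], inverse = (1/det)·[[d,-b],[-c,a]]
det = 3·3 - -3·3 = 18
Inverse = (1/18)·[[3, 3], [-3, 3]]
        = [[1/6, 1/6], [-1/6, 1/6]]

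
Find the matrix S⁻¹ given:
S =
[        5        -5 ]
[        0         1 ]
det(S) = 5
S⁻¹ =
[      1/5         1 ]
[        0         1 ]

For a 2×2 matrix S = [[a, b], [c, d]] with det(S) ≠ 0, S⁻¹ = (1/det(S)) * [[d, -b], [-c, a]].
det(S) = (5)*(1) - (-5)*(0) = 5 - 0 = 5.
S⁻¹ = (1/5) * [[1, 5], [0, 5]].
Dividing each entry by 5 and reducing:
S⁻¹ =
[      1/5         1 ]
[        0         1 ]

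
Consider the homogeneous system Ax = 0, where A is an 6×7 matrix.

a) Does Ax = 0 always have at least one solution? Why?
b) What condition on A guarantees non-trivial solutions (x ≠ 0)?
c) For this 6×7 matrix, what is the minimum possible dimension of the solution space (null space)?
a) Yes, x = 0 is always a solution. b) When A has linearly dependent columns (rank < n). c) Minimum nullity = 1.

a) x = 0 satisfies A·0 = 0, so the zero vector is always a solution.
b) Non-trivial solutions exist iff the columns of A are linearly dependent, equivalently rank(A) < n (the number of columns).
c) By rank-nullity, rank(A) + nullity(A) = n = 7. Since A has only 6 rows, rank(A) ≤ 6, so nullity(A) ≥ 7 - 6 = 1.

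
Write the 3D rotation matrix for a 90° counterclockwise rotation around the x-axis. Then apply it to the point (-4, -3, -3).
R = [[1, 0, 0], [0, 0, -1], [0, 1, 0]]; R·(-4, -3, -3) = (-4, 3, -3)

Rotation matrix for 90° around x-axis:
cos(90°) = 0, sin(90°) = 1
R = [[1, 0, 0], [0, 0, -1], [0, 1, 0]]
Apply to (-4, -3, -3): R·[-4, -3, -3]ᵀ = (-4, 3, -3)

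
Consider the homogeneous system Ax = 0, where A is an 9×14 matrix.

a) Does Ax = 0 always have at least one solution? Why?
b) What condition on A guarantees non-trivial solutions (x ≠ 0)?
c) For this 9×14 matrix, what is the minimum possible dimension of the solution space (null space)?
a) Yes, x = 0 is always a solution. b) When A has linearly dependent columns (rank < n). c) Minimum nullity = 5.

a) x = 0 satisfies A·0 = 0, so the zero vector is always a solution.
b) Non-trivial solutions exist iff the columns of A are linearly dependent, equivalently rank(A) < n (the number of columns).
c) By rank-nullity, rank(A) + nullity(A) = n = 14. Since A has only 9 rows, rank(A) ≤ 9, so nullity(A) ≥ 14 - 9 = 5.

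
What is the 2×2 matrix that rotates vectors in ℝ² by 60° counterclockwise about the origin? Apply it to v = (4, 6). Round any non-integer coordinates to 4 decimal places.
R = [[1/2, -√3/2], [√3/2, 1/2]]; R·v = (-3.1962, 6.4641)

A counterclockwise rotation by angle θ in ℝ² has matrix R(θ) = [[cos θ, -sin θ], [sin θ, cos θ]].
For θ = 60°: cos θ = 1/2, sin θ = √3/2.
R(60°) = [[1/2, -√3/2], [√3/2, 1/2]].
R·v = [1/2·4 + (-√3/2)·6, √3/2·4 + 1/2·6] = (-3.1962, 6.4641).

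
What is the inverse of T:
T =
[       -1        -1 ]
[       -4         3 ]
det(T) = -7
T⁻¹ =
[     -3/7      -1/7 ]
[     -4/7       1/7 ]

For a 2×2 matrix T = [[a, b], [c, d]] with det(T) ≠ 0, T⁻¹ = (1/det(T)) * [[d, -b], [-c, a]].
det(T) = (-1)*(3) - (-1)*(-4) = -3 - 4 = -7.
T⁻¹ = (1/-7) * [[3, 1], [4, -1]].
Dividing each entry by -7 and reducing:
T⁻¹ =
[     -3/7      -1/7 ]
[     -4/7       1/7 ]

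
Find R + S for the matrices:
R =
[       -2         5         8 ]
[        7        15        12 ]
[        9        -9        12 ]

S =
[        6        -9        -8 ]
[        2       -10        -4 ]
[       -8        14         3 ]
R + S =
[        4        -4         0 ]
[        9         5         8 ]
[        1         5        15 ]

Matrix addition is elementwise: (R+S)[i][j] = R[i][j] + S[i][j].
  (R+S)[0][0] = (-2) + (6) = 4
  (R+S)[0][1] = (5) + (-9) = -4
  (R+S)[0][2] = (8) + (-8) = 0
  (R+S)[1][0] = (7) + (2) = 9
  (R+S)[1][1] = (15) + (-10) = 5
  (R+S)[1][2] = (12) + (-4) = 8
  (R+S)[2][0] = (9) + (-8) = 1
  (R+S)[2][1] = (-9) + (14) = 5
  (R+S)[2][2] = (12) + (3) = 15
R + S =
[        4        -4         0 ]
[        9         5         8 ]
[        1         5        15 ]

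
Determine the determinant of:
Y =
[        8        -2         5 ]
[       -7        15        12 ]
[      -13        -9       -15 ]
det(Y) = 876

Expand along row 0 (cofactor expansion): det(Y) = a*(e*i - f*h) - b*(d*i - f*g) + c*(d*h - e*g), where the 3×3 is [[a, b, c], [d, e, f], [g, h, i]].
Minor M_00 = (15)*(-15) - (12)*(-9) = -225 + 108 = -117.
Minor M_01 = (-7)*(-15) - (12)*(-13) = 105 + 156 = 261.
Minor M_02 = (-7)*(-9) - (15)*(-13) = 63 + 195 = 258.
det(Y) = (8)*(-117) - (-2)*(261) + (5)*(258) = -936 + 522 + 1290 = 876.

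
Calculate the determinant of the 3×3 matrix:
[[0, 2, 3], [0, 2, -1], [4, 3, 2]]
-32

Expansion along first row:
det = 0·det([[2,-1],[3,2]]) - 2·det([[0,-1],[4,2]]) + 3·det([[0,2],[4,3]])
    = 0·(2·2 - -1·3) - 2·(0·2 - -1·4) + 3·(0·3 - 2·4)
    = 0·7 - 2·4 + 3·-8
    = 0 + -8 + -24 = -32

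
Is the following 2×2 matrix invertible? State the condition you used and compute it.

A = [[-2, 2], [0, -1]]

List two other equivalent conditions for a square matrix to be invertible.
Yes, invertible; det(A) = 2 ≠ 0. Equivalent conditions: rank(A) = 2; Ax = 0 has only the trivial solution; 0 is not an eigenvalue; the columns of A are linearly independent.

To check invertibility, compute det(A).
The given matrix is triangular, so det(A) equals the product of its diagonal entries = 2 ≠ 0.
Since det(A) ≠ 0, A is invertible.
Equivalent conditions for a square matrix A to be invertible:
- rank(A) = 2 (full rank).
- The homogeneous system Ax = 0 has only the trivial solution x = 0.
- 0 is not an eigenvalue of A.
- The columns (equivalently rows) of A are linearly independent.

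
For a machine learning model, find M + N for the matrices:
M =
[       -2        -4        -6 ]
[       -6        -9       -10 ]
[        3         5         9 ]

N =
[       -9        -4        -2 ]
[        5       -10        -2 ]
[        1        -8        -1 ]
M + N =
[      -11        -8        -8 ]
[       -1       -19       -12 ]
[        4        -3         8 ]

Matrix addition is elementwise: (M+N)[i][j] = M[i][j] + N[i][j].
  (M+N)[0][0] = (-2) + (-9) = -11
  (M+N)[0][1] = (-4) + (-4) = -8
  (M+N)[0][2] = (-6) + (-2) = -8
  (M+N)[1][0] = (-6) + (5) = -1
  (M+N)[1][1] = (-9) + (-10) = -19
  (M+N)[1][2] = (-10) + (-2) = -12
  (M+N)[2][0] = (3) + (1) = 4
  (M+N)[2][1] = (5) + (-8) = -3
  (M+N)[2][2] = (9) + (-1) = 8
M + N =
[      -11        -8        -8 ]
[       -1       -19       -12 ]
[        4        -3         8 ]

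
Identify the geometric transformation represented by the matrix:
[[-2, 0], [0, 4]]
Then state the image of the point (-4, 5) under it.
non-uniform scaling by (-2, 4); image of (-4, 5) is (8, 20)

This is diagonal with distinct entries, so it scales the x-axis by -2 and the y-axis by 4.
The matrix [[-2, 0], [0, 4]] represents: non-uniform scaling by (-2, 4).
Applying it to (-4, 5): [-2·-4 + 0·5, 0·-4 + 4·5] = (8, 20).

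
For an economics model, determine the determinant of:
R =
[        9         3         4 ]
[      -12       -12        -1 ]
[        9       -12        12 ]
det(R) = 9

Expand along row 0 (cofactor expansion): det(R) = a*(e*i - f*h) - b*(d*i - f*g) + c*(d*h - e*g), where the 3×3 is [[a, b, c], [d, e, f], [g, h, i]].
Minor M_00 = (-12)*(12) - (-1)*(-12) = -144 - 12 = -156.
Minor M_01 = (-12)*(12) - (-1)*(9) = -144 + 9 = -135.
Minor M_02 = (-12)*(-12) - (-12)*(9) = 144 + 108 = 252.
det(R) = (9)*(-156) - (3)*(-135) + (4)*(252) = -1404 + 405 + 1008 = 9.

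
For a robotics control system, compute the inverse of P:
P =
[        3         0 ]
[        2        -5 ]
det(P) = -15
P⁻¹ =
[      1/3         0 ]
[     2/15      -1/5 ]

For a 2×2 matrix P = [[a, b], [c, d]] with det(P) ≠ 0, P⁻¹ = (1/det(P)) * [[d, -b], [-c, a]].
det(P) = (3)*(-5) - (0)*(2) = -15 - 0 = -15.
P⁻¹ = (1/-15) * [[-5, 0], [-2, 3]].
Dividing each entry by -15 and reducing:
P⁻¹ =
[      1/3         0 ]
[     2/15      -1/5 ]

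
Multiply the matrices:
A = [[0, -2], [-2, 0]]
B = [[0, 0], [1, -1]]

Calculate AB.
[[-2, 2], [0, 0]]

Each entry (i,j) of AB = sum over k of A[i][k]*B[k][j].
(AB)[0][0] = (0)*(0) + (-2)*(1) = -2
(AB)[0][1] = (0)*(0) + (-2)*(-1) = 2
(AB)[1][0] = (-2)*(0) + (0)*(1) = 0
(AB)[1][1] = (-2)*(0) + (0)*(-1) = 0
AB = [[-2, 2], [0, 0]]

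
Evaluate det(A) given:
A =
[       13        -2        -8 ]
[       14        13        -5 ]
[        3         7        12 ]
det(A) = 2377

Expand along row 0 (cofactor expansion): det(A) = a*(e*i - f*h) - b*(d*i - f*g) + c*(d*h - e*g), where the 3×3 is [[a, b, c], [d, e, f], [g, h, i]].
Minor M_00 = (13)*(12) - (-5)*(7) = 156 + 35 = 191.
Minor M_01 = (14)*(12) - (-5)*(3) = 168 + 15 = 183.
Minor M_02 = (14)*(7) - (13)*(3) = 98 - 39 = 59.
det(A) = (13)*(191) - (-2)*(183) + (-8)*(59) = 2483 + 366 - 472 = 2377.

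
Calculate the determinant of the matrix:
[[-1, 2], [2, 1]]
-5

For a 2×2 matrix [[a, b], [c, d]], det = ad - bc
det = (-1)(1) - (2)(2) = -1 - 4 = -5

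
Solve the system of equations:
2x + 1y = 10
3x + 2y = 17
x = 3, y = 4

Use elimination (row reduction):
Equation 1: 2x + 1y = 10.
Equation 2: 3x + 2y = 17.
Multiply Eq1 by 3 and Eq2 by 2: 6x + 3y = 30;  6x + 4y = 34.
Subtract: (1)y = 4, so y = 4.
Back-substitute into Eq1: 2x + 1*(4) = 10, so x = 3.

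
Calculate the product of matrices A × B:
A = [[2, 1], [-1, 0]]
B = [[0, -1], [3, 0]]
[[3, -2], [0, 1]]

Matrix multiplication:
C[0][0] = 2×0 + 1×3 = 3
C[0][1] = 2×-1 + 1×0 = -2
C[1][0] = -1×0 + 0×3 = 0
C[1][1] = -1×-1 + 0×0 = 1
Result: [[3, -2], [0, 1]]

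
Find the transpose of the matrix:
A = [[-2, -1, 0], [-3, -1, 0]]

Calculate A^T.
[[-2, -3], [-1, -1], [0, 0]]

The transpose sends entry (i,j) to (j,i); rows become columns.
Row 0 of A: [-2, -1, 0] -> column 0 of A^T.
Row 1 of A: [-3, -1, 0] -> column 1 of A^T.
A^T = [[-2, -3], [-1, -1], [0, 0]]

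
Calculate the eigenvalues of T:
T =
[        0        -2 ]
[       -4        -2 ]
λ = -4, 2

Solve det(T - λI) = 0. For a 2×2 matrix the characteristic equation is λ² - (trace)λ + det = 0.
trace(T) = a + d = 0 - 2 = -2.
det(T) = a*d - b*c = (0)*(-2) - (-2)*(-4) = 0 - 8 = -8.
Characteristic equation: λ² - (-2)λ + (-8) = 0.
Discriminant = (-2)² - 4*(-8) = 4 + 32 = 36.
λ = (-2 ± √36) / 2 = (-2 ± 6) / 2 = -4, 2.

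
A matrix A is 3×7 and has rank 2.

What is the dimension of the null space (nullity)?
5

The rank-nullity theorem for an m×n matrix states:
rank(A) + nullity(A) = n (the number of columns).
Here n = 7 and rank(A) = 2, so nullity(A) = 7 - 2 = 5.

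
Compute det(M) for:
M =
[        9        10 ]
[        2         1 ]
det(M) = -11

For a 2×2 matrix [[a, b], [c, d]], det = a*d - b*c.
det(M) = (9)*(1) - (10)*(2) = 9 - 20 = -11.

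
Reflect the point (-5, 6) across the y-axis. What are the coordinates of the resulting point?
(5, 6)

Reflection across y-axis: (-5, 6) → (5, 6)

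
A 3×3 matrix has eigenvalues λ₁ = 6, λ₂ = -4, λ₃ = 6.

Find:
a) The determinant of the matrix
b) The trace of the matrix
det = -144, trace = 8

Two standard eigenvalue identities:
- det(A) equals the product of the eigenvalues (counted with multiplicity).
- trace(A) equals the sum of the eigenvalues.
det(A) = (6)*(-4)*(6) = -144.
trace(A) = 6 - 4 + 6 = 8.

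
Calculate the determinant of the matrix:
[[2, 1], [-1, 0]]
1

For a 2×2 matrix [[a, b], [c, d]], det = ad - bc
det = (2)(0) - (1)(-1) = 0 - -1 = 1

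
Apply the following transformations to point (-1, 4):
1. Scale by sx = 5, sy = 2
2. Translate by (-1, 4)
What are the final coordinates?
(-6, 12)

Step 1: Scale (-1, 4) by (sx, sy) = (5, 2) → (-5, 8)
Step 2: Translate by (-1, 4) → (-6, 12)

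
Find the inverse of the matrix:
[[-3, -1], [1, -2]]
[[-2/7, 1/7], [-1/7, -3/7]]

For [[a,b],[c,d]], inverse = (1/det)·[[d,-b],[-c,a]]
det = -3·-2 - -1·1 = 7
Inverse = (1/7)·[[-2, 1], [-1, -3]]
        = [[-2/7, 1/7], [-1/7, -3/7]]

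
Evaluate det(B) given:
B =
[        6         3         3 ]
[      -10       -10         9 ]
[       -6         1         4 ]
det(B) = -546

Expand along row 0 (cofactor expansion): det(B) = a*(e*i - f*h) - b*(d*i - f*g) + c*(d*h - e*g), where the 3×3 is [[a, b, c], [d, e, f], [g, h, i]].
Minor M_00 = (-10)*(4) - (9)*(1) = -40 - 9 = -49.
Minor M_01 = (-10)*(4) - (9)*(-6) = -40 + 54 = 14.
Minor M_02 = (-10)*(1) - (-10)*(-6) = -10 - 60 = -70.
det(B) = (6)*(-49) - (3)*(14) + (3)*(-70) = -294 - 42 - 210 = -546.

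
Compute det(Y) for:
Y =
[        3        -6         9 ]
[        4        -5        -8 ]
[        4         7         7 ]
det(Y) = 855

Expand along row 0 (cofactor expansion): det(Y) = a*(e*i - f*h) - b*(d*i - f*g) + c*(d*h - e*g), where the 3×3 is [[a, b, c], [d, e, f], [g, h, i]].
Minor M_00 = (-5)*(7) - (-8)*(7) = -35 + 56 = 21.
Minor M_01 = (4)*(7) - (-8)*(4) = 28 + 32 = 60.
Minor M_02 = (4)*(7) - (-5)*(4) = 28 + 20 = 48.
det(Y) = (3)*(21) - (-6)*(60) + (9)*(48) = 63 + 360 + 432 = 855.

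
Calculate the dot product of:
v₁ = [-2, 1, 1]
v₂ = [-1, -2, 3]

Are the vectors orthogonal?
3, No

The dot product is the sum of products of corresponding components.
v₁·v₂ = (-2)*(-1) + (1)*(-2) + (1)*(3) = 2 - 2 + 3 = 3.
Two vectors are orthogonal iff their dot product is 0; here the dot product is 3, so the vectors are not orthogonal.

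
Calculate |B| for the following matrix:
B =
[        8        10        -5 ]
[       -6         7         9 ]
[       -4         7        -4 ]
det(B) = -1258

Expand along row 0 (cofactor expansion): det(B) = a*(e*i - f*h) - b*(d*i - f*g) + c*(d*h - e*g), where the 3×3 is [[a, b, c], [d, e, f], [g, h, i]].
Minor M_00 = (7)*(-4) - (9)*(7) = -28 - 63 = -91.
Minor M_01 = (-6)*(-4) - (9)*(-4) = 24 + 36 = 60.
Minor M_02 = (-6)*(7) - (7)*(-4) = -42 + 28 = -14.
det(B) = (8)*(-91) - (10)*(60) + (-5)*(-14) = -728 - 600 + 70 = -1258.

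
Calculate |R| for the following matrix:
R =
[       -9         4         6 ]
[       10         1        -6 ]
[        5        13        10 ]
det(R) = -562

Expand along row 0 (cofactor expansion): det(R) = a*(e*i - f*h) - b*(d*i - f*g) + c*(d*h - e*g), where the 3×3 is [[a, b, c], [d, e, f], [g, h, i]].
Minor M_00 = (1)*(10) - (-6)*(13) = 10 + 78 = 88.
Minor M_01 = (10)*(10) - (-6)*(5) = 100 + 30 = 130.
Minor M_02 = (10)*(13) - (1)*(5) = 130 - 5 = 125.
det(R) = (-9)*(88) - (4)*(130) + (6)*(125) = -792 - 520 + 750 = -562.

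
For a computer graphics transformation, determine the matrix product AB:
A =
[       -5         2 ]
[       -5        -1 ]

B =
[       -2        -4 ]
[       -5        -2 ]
AB =
[        0        16 ]
[       15        22 ]

Matrix multiplication: (AB)[i][j] = sum over k of A[i][k] * B[k][j].
  (AB)[0][0] = (-5)*(-2) + (2)*(-5) = 0
  (AB)[0][1] = (-5)*(-4) + (2)*(-2) = 16
  (AB)[1][0] = (-5)*(-2) + (-1)*(-5) = 15
  (AB)[1][1] = (-5)*(-4) + (-1)*(-2) = 22
AB =
[        0        16 ]
[       15        22 ]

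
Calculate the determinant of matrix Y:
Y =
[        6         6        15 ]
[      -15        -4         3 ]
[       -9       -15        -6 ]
det(Y) = 2547

Expand along row 0 (cofactor expansion): det(Y) = a*(e*i - f*h) - b*(d*i - f*g) + c*(d*h - e*g), where the 3×3 is [[a, b, c], [d, e, f], [g, h, i]].
Minor M_00 = (-4)*(-6) - (3)*(-15) = 24 + 45 = 69.
Minor M_01 = (-15)*(-6) - (3)*(-9) = 90 + 27 = 117.
Minor M_02 = (-15)*(-15) - (-4)*(-9) = 225 - 36 = 189.
det(Y) = (6)*(69) - (6)*(117) + (15)*(189) = 414 - 702 + 2835 = 2547.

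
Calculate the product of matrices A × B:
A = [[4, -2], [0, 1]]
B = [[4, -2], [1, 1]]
[[14, -10], [1, 1]]

Matrix multiplication:
C[0][0] = 4×4 + -2×1 = 14
C[0][1] = 4×-2 + -2×1 = -10
C[1][0] = 0×4 + 1×1 = 1
C[1][1] = 0×-2 + 1×1 = 1
Result: [[14, -10], [1, 1]]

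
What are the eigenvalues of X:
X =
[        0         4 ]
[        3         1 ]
λ = -3, 4

Solve det(X - λI) = 0. For a 2×2 matrix the characteristic equation is λ² - (trace)λ + det = 0.
trace(X) = a + d = 0 + 1 = 1.
det(X) = a*d - b*c = (0)*(1) - (4)*(3) = 0 - 12 = -12.
Characteristic equation: λ² - (1)λ + (-12) = 0.
Discriminant = (1)² - 4*(-12) = 1 + 48 = 49.
λ = (1 ± √49) / 2 = (1 ± 7) / 2 = -3, 4.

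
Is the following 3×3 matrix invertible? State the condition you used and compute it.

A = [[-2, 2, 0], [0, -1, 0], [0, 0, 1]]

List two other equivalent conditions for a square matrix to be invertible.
Yes, invertible; det(A) = 2 ≠ 0. Equivalent conditions: rank(A) = 3; Ax = 0 has only the trivial solution; 0 is not an eigenvalue; the columns of A are linearly independent.

To check invertibility, compute det(A).
The given matrix is triangular, so det(A) equals the product of its diagonal entries = 2 ≠ 0.
Since det(A) ≠ 0, A is invertible.
Equivalent conditions for a square matrix A to be invertible:
- rank(A) = 3 (full rank).
- The homogeneous system Ax = 0 has only the trivial solution x = 0.
- 0 is not an eigenvalue of A.
- The columns (equivalently rows) of A are linearly independent.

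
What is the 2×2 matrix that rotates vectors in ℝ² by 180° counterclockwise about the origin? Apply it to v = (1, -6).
R = [[-1, 0], [0, -1]]; R·v = (-1, 6)

A counterclockwise rotation by angle θ in ℝ² has matrix R(θ) = [[cos θ, -sin θ], [sin θ, cos θ]].
For θ = 180°: cos θ = -1, sin θ = 0.
R(180°) = [[-1, 0], [0, -1]].
R·v = [-1·1 + (0)·-6, 0·1 + -1·-6] = (-1, 6).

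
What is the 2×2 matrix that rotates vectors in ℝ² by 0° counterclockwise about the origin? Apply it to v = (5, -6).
R = [[1, 0], [0, 1]]; R·v = (5, -6)

A counterclockwise rotation by angle θ in ℝ² has matrix R(θ) = [[cos θ, -sin θ], [sin θ, cos θ]].
For θ = 0°: cos θ = 1, sin θ = 0.
R(0°) = [[1, 0], [0, 1]].
R·v = [1·5 + (0)·-6, 0·5 + 1·-6] = (5, -6).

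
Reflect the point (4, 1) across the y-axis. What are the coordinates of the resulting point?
(-4, 1)

Reflection across y-axis: (4, 1) → (-4, 1)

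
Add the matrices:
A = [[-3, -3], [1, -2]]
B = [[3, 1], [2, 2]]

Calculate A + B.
[[0, -2], [3, 0]]

Add corresponding elements:
(-3)+(3)=0
(-3)+(1)=-2
(1)+(2)=3
(-2)+(2)=0
A + B = [[0, -2], [3, 0]]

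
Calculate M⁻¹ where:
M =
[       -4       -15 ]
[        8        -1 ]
det(M) = 124
M⁻¹ =
[   -1/124    15/124 ]
[    -2/31     -1/31 ]

For a 2×2 matrix M = [[a, b], [c, d]] with det(M) ≠ 0, M⁻¹ = (1/det(M)) * [[d, -b], [-c, a]].
det(M) = (-4)*(-1) - (-15)*(8) = 4 + 120 = 124.
M⁻¹ = (1/124) * [[-1, 15], [-8, -4]].
Dividing each entry by 124 and reducing:
M⁻¹ =
[   -1/124    15/124 ]
[    -2/31     -1/31 ]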